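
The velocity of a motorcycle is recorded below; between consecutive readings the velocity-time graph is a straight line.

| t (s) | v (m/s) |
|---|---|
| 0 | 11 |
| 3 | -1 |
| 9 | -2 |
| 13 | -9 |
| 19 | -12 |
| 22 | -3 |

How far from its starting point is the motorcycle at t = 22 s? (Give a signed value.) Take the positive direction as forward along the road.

Net displacement equals the area under the velocity-time graph (areas below the axis count negative).
0–3 s: ½(11 + -1)(3) = 15 m
3–9 s: ½(-1 + -2)(6) = -9 m
9–13 s: ½(-2 + -9)(4) = -22 m
13–19 s: ½(-9 + -12)(6) = -63 m
19–22 s: ½(-12 + -3)(3) = -22.5 m
Net displacement = -101.5 m

-101.5 m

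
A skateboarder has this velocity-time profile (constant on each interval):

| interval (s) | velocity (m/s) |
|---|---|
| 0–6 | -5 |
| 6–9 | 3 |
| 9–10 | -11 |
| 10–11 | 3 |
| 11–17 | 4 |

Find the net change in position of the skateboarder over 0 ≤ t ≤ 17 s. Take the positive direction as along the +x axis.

-5 m

Net displacement equals the area under the velocity-time graph (areas below the axis count negative).
0–6 s: -5 × 6 = -30 m
6–9 s: 3 × 3 = 9 m
9–10 s: -11 × 1 = -11 m
10–11 s: 3 × 1 = 3 m
11–17 s: 4 × 6 = 24 m
Net displacement = -5 m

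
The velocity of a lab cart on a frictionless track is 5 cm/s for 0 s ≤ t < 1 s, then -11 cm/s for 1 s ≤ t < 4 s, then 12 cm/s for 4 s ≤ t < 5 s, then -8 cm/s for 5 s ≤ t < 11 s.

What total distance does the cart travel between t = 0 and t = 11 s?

98 cm

Total distance travelled is ∫|v| dt — sum the magnitudes of each area piece.
0–1 s: |5| × 1 = 5 cm
1–4 s: |-11| × 3 = 33 cm
4–5 s: |12| × 1 = 12 cm
5–11 s: |-8| × 6 = 48 cm
Total distance = 98 cm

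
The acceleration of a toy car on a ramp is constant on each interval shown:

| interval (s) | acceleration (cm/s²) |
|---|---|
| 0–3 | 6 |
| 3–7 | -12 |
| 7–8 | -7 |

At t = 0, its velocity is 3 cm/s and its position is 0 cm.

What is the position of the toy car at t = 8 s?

-6.5 cm

On each constant-a segment, Δv = aΔt and Δx = v₀Δt + ½aΔt²; chain segment to segment.
0–3 s: v starts 3 cm/s; Δx = 3·3 + ½·6·3² = 36 cm; v ends 21 cm/s.
3–7 s: v starts 21 cm/s; Δx = 21·4 + ½·-12·4² = -12 cm; v ends -27 cm/s.
7–8 s: v starts -27 cm/s; Δx = -27·1 + ½·-7·1² = -30.5 cm; v ends -34 cm/s.
x(8) = 0 + Σ Δx = -6.5 cm.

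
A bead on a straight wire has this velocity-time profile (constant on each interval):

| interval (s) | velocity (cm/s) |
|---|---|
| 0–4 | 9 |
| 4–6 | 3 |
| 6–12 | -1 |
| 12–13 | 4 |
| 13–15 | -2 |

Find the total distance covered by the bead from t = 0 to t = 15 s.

Distance (not displacement) is the total path length: add the absolute areas under v-t.
0–4 s: |9| × 4 = 36 cm
4–6 s: |3| × 2 = 6 cm
6–12 s: |-1| × 6 = 6 cm
12–13 s: |4| × 1 = 4 cm
13–15 s: |-2| × 2 = 4 cm
Total distance = 56 cm

56 cm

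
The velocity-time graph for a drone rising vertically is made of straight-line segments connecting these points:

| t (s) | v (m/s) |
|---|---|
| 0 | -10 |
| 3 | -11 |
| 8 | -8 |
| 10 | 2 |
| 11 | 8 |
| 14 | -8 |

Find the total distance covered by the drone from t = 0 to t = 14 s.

Distance (not displacement) is the total path length: add the absolute areas under v-t.
0–3 s: |½(-10 + -11)(3)| = 31.5 m
3–8 s: |½(-11 + -8)(5)| = 47.5 m
8–10 s: v = 0 at t = 9.6 s; triangle areas 6.4 + 0.4 = 6.8 m
10–11 s: |½(2 + 8)(1)| = 5 m
11–14 s: v = 0 at t = 12.5 s; triangle areas 6 + 6 = 12 m
Total distance = 102.8 m

102.8 m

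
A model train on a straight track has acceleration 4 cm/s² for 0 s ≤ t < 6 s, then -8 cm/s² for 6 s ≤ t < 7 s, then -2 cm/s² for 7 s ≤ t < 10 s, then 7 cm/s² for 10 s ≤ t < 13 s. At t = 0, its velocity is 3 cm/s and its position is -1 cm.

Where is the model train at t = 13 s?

On each constant-a segment, Δv = aΔt and Δx = v₀Δt + ½aΔt²; chain segment to segment.
0–6 s: v starts 3 cm/s; Δx = 3·6 + ½·4·6² = 90 cm; v ends 27 cm/s.
6–7 s: v starts 27 cm/s; Δx = 27·1 + ½·-8·1² = 23 cm; v ends 19 cm/s.
7–10 s: v starts 19 cm/s; Δx = 19·3 + ½·-2·3² = 48 cm; v ends 13 cm/s.
10–13 s: v starts 13 cm/s; Δx = 13·3 + ½·7·3² = 70.5 cm; v ends 34 cm/s.
x(13) = -1 + Σ Δx = 230.5 cm.

230.5 cm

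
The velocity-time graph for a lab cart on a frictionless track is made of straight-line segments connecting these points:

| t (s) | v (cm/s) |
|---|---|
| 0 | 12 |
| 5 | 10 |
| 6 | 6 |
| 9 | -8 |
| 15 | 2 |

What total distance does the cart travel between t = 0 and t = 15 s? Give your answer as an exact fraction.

Total distance travelled is ∫|v| dt — sum the magnitudes of each area piece.
0–5 s: |½(12 + 10)(5)| = 55 cm
5–6 s: |½(10 + 6)(1)| = 8 cm
6–9 s: v = 0 at t = 51/7 s; triangle areas 27/7 + 48/7 = 75/7 cm
9–15 s: v = 0 at t = 13.8 s; triangle areas 19.2 + 1.2 = 20.4 cm
Total distance = 3294/35 cm

3294/35 cm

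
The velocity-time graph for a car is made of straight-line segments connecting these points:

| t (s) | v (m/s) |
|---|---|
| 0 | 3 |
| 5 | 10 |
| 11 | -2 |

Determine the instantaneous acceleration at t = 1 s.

1.4 m/s²

Acceleration is the slope of the v-t graph on 0–5 s: (10 − 3)/(5 − 0) = 1.4 m/s².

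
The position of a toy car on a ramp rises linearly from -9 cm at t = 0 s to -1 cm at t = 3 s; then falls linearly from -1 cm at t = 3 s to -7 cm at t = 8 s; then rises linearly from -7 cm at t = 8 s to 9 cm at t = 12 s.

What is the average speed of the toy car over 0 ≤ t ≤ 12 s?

Average speed = (total path length)/(elapsed time); on a piecewise-linear x-t graph the path length is Σ|Δx|.
0–3 s: |Δx| = |-1 − -9| = 8 cm
3–8 s: |Δx| = |-7 − -1| = 6 cm
8–12 s: |Δx| = |9 − -7| = 16 cm
Total path = 30 cm; average speed = 30/12 = 2.5 cm/s.

2.5 cm/s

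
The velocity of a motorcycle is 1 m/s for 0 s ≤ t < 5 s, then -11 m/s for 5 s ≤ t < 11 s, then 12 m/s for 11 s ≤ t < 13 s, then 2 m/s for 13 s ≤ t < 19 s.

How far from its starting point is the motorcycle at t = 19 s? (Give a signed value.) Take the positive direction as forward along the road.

-25 m

Displacement is the signed area under the v-t curve.
0–5 s: 1 × 5 = 5 m
5–11 s: -11 × 6 = -66 m
11–13 s: 12 × 2 = 24 m
13–19 s: 2 × 6 = 12 m
Net displacement = -25 m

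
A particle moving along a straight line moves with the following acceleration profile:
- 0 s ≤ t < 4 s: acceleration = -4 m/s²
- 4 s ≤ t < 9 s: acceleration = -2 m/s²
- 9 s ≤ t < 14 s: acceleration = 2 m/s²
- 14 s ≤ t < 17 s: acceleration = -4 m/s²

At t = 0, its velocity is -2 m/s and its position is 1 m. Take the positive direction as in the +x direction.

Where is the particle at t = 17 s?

On each constant-a segment, Δv = aΔt and Δx = v₀Δt + ½aΔt²; chain segment to segment.
0–4 s: v starts -2 m/s; Δx = -2·4 + ½·-4·4² = -40 m; v ends -18 m/s.
4–9 s: v starts -18 m/s; Δx = -18·5 + ½·-2·5² = -115 m; v ends -28 m/s.
9–14 s: v starts -28 m/s; Δx = -28·5 + ½·2·5² = -115 m; v ends -18 m/s.
14–17 s: v starts -18 m/s; Δx = -18·3 + ½·-4·3² = -72 m; v ends -30 m/s.
x(17) = 1 + Σ Δx = -341 m.

-341 m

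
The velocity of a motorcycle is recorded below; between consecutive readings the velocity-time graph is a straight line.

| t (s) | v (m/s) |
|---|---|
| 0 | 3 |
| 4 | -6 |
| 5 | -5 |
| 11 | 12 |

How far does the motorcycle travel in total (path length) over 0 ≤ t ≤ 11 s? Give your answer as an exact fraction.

1541/34 m

Distance (not displacement) is the total path length: add the absolute areas under v-t.
0–4 s: v = 0 at t = 4/3 s; triangle areas 2 + 8 = 10 m
4–5 s: |½(-6 + -5)(1)| = 5.5 m
5–11 s: v = 0 at t = 115/17 s; triangle areas 75/17 + 432/17 = 507/17 m
Total distance = 1541/34 m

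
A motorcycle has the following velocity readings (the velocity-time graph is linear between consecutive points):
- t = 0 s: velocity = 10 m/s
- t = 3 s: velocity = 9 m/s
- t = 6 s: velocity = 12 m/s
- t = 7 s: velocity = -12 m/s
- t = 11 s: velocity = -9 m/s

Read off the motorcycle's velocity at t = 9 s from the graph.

On 7–11 s the graph is linear from -12 to -9 m/s: v(9) = -12 + (-9 − -12)·(9 − 7)/(11 − 7) = -10.5 m/s.

-10.5 m/s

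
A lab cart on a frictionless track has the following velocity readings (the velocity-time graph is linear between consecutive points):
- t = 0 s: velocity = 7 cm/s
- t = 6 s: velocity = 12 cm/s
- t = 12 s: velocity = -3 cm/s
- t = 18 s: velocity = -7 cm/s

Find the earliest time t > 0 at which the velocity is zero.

v changes sign on 6–12 s (from 12 to -3); the graph is linear there, so v = 0 at t = 6 + (-12)·(12 − 6)/(-3 − 12) = 10.8 s.

t = 10.8 s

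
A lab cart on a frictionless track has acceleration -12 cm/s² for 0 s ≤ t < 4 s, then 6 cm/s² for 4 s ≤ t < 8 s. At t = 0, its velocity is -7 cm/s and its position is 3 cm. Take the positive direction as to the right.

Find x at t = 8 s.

-293 cm

On each constant-a segment, Δv = aΔt and Δx = v₀Δt + ½aΔt²; chain segment to segment.
0–4 s: v starts -7 cm/s; Δx = -7·4 + ½·-12·4² = -124 cm; v ends -55 cm/s.
4–8 s: v starts -55 cm/s; Δx = -55·4 + ½·6·4² = -172 cm; v ends -31 cm/s.
x(8) = 3 + Σ Δx = -293 cm.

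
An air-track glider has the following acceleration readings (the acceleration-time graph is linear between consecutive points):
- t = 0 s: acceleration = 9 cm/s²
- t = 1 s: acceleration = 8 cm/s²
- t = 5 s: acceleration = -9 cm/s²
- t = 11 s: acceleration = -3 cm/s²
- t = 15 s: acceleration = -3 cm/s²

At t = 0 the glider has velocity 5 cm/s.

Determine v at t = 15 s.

-36.5 cm/s

Δv equals the area under the a-t graph; then v = v₀ + Δv.
0–1 s: ½(9 + 8)(1) = 8.5 cm/s
1–5 s: ½(8 + -9)(4) = -2 cm/s
5–11 s: ½(-9 + -3)(6) = -36 cm/s
11–15 s: -3 × 4 = -12 cm/s
Δv = -41.5 cm/s, so v(15) = 5 + (-41.5) = -36.5 cm/s.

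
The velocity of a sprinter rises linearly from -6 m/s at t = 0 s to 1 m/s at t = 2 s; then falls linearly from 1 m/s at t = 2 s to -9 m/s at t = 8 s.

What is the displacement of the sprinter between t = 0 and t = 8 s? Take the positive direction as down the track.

Displacement is the signed area under the v-t curve.
0–2 s: ½(-6 + 1)(2) = -5 m
2–8 s: ½(1 + -9)(6) = -24 m
Net displacement = -29 m

-29 m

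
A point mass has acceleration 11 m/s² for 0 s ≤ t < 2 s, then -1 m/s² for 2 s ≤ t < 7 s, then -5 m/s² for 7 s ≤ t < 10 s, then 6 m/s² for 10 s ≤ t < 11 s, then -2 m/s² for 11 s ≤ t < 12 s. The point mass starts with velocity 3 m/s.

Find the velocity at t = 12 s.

Δv equals the area under the a-t graph; then v = v₀ + Δv.
0–2 s: 11 × 2 = 22 m/s
2–7 s: -1 × 5 = -5 m/s
7–10 s: -5 × 3 = -15 m/s
10–11 s: 6 × 1 = 6 m/s
11–12 s: -2 × 1 = -2 m/s
Δv = 6 m/s, so v(12) = 3 + (6) = 9 m/s.

9 m/s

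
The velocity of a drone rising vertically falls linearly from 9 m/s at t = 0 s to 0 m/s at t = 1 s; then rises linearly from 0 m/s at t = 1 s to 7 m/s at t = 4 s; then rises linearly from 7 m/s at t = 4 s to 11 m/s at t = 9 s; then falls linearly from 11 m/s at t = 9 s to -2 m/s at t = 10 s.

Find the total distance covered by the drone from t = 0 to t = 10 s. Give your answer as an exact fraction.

Distance (not displacement) is the total path length: add the absolute areas under v-t.
0–1 s: |½(9 + 0)(1)| = 4.5 m
1–4 s: |½(0 + 7)(3)| = 10.5 m
4–9 s: |½(7 + 11)(5)| = 45 m
9–10 s: v = 0 at t = 128/13 s; triangle areas 121/26 + 2/13 = 125/26 m
Total distance = 1685/26 m

1685/26 m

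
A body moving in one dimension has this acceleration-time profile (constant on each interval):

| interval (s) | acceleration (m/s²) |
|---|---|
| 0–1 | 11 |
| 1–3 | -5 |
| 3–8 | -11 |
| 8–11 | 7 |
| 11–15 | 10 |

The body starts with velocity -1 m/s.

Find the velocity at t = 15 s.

Δv equals the area under the a-t graph; then v = v₀ + Δv.
0–1 s: 11 × 1 = 11 m/s
1–3 s: -5 × 2 = -10 m/s
3–8 s: -11 × 5 = -55 m/s
8–11 s: 7 × 3 = 21 m/s
11–15 s: 10 × 4 = 40 m/s
Δv = 7 m/s, so v(15) = -1 + (7) = 6 m/s.

6 m/s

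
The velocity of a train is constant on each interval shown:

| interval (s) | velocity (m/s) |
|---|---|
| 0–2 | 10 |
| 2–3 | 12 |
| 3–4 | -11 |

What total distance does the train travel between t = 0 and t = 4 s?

43 m

Distance (not displacement) is the total path length: add the absolute areas under v-t.
0–2 s: |10| × 2 = 20 m
2–3 s: |12| × 1 = 12 m
3–4 s: |-11| × 1 = 11 m
Total distance = 43 m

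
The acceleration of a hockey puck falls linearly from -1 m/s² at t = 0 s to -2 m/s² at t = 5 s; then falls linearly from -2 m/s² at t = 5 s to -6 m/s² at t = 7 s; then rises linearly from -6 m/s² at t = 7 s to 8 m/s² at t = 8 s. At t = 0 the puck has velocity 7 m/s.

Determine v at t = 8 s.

Δv equals the area under the a-t graph; then v = v₀ + Δv.
0–5 s: ½(-1 + -2)(5) = -7.5 m/s
5–7 s: ½(-2 + -6)(2) = -8 m/s
7–8 s: ½(-6 + 8)(1) = 1 m/s
Δv = -14.5 m/s, so v(8) = 7 + (-14.5) = -7.5 m/s.

-7.5 m/s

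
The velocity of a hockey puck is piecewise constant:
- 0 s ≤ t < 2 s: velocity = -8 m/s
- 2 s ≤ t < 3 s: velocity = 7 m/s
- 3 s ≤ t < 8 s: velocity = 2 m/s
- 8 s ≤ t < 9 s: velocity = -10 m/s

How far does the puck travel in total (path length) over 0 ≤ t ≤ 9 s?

43 m

Distance (not displacement) is the total path length: add the absolute areas under v-t.
0–2 s: |-8| × 2 = 16 m
2–3 s: |7| × 1 = 7 m
3–8 s: |2| × 5 = 10 m
8–9 s: |-10| × 1 = 10 m
Total distance = 43 m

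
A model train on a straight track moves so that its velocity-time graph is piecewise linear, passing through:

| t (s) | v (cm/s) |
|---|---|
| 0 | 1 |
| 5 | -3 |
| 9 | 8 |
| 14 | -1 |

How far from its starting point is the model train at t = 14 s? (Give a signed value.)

Displacement is the signed area under the v-t curve.
0–5 s: ½(1 + -3)(5) = -5 cm
5–9 s: ½(-3 + 8)(4) = 10 cm
9–14 s: ½(8 + -1)(5) = 17.5 cm
Net displacement = 22.5 cm

22.5 cm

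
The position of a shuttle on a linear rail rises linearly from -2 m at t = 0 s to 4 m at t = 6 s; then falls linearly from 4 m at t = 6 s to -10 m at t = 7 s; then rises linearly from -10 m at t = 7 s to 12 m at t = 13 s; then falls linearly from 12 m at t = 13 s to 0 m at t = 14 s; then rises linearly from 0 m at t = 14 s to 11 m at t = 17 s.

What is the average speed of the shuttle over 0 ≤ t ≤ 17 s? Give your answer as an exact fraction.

Average speed = (total path length)/(elapsed time); on a piecewise-linear x-t graph the path length is Σ|Δx|.
0–6 s: |Δx| = |4 − -2| = 6 m
6–7 s: |Δx| = |-10 − 4| = 14 m
7–13 s: |Δx| = |12 − -10| = 22 m
13–14 s: |Δx| = |0 − 12| = 12 m
14–17 s: |Δx| = |11 − 0| = 11 m
Total path = 65 m; average speed = 65/17 = 65/17 m/s.

65/17 m/s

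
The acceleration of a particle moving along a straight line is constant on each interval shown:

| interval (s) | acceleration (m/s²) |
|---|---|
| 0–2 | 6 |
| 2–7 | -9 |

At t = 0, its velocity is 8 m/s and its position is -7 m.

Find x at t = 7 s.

8.5 m

On each constant-a segment, Δv = aΔt and Δx = v₀Δt + ½aΔt²; chain segment to segment.
0–2 s: v starts 8 m/s; Δx = 8·2 + ½·6·2² = 28 m; v ends 20 m/s.
2–7 s: v starts 20 m/s; Δx = 20·5 + ½·-9·5² = -12.5 m; v ends -25 m/s.
x(7) = -7 + Σ Δx = 8.5 m.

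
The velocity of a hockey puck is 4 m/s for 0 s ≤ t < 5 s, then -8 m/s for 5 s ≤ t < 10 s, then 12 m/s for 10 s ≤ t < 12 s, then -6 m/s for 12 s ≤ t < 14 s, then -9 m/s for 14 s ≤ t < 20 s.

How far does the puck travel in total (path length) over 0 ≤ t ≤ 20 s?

150 m

Total distance travelled is ∫|v| dt — sum the magnitudes of each area piece.
0–5 s: |4| × 5 = 20 m
5–10 s: |-8| × 5 = 40 m
10–12 s: |12| × 2 = 24 m
12–14 s: |-6| × 2 = 12 m
14–20 s: |-9| × 6 = 54 m
Total distance = 150 m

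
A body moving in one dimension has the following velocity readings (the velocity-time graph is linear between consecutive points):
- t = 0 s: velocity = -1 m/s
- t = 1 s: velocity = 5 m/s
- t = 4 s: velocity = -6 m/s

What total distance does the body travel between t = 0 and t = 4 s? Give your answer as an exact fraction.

346/33 m

Distance (not displacement) is the total path length: add the absolute areas under v-t.
0–1 s: v = 0 at t = 1/6 s; triangle areas 1/12 + 25/12 = 13/6 m
1–4 s: v = 0 at t = 26/11 s; triangle areas 75/22 + 54/11 = 183/22 m
Total distance = 346/33 m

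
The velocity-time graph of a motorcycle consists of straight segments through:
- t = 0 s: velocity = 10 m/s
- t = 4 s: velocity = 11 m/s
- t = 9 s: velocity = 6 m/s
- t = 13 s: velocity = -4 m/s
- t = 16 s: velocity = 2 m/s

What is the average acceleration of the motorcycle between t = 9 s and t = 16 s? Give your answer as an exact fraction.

-4/7 m/s²

Average acceleration = Δv/Δt = (2 − 6)/(16 − 9) = -4/7 m/s².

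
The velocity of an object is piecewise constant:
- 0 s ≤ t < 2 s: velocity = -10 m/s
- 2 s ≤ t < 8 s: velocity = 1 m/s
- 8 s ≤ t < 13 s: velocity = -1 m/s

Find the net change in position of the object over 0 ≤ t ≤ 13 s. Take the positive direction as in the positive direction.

Displacement is the signed area under the v-t curve.
0–2 s: -10 × 2 = -20 m
2–8 s: 1 × 6 = 6 m
8–13 s: -1 × 5 = -5 m
Net displacement = -19 m

-19 m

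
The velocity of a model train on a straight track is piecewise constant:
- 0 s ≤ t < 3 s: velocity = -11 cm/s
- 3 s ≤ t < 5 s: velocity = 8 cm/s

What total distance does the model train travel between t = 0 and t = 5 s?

Total distance travelled is ∫|v| dt — sum the magnitudes of each area piece.
0–3 s: |-11| × 3 = 33 cm
3–5 s: |8| × 2 = 16 cm
Total distance = 49 cm

49 cm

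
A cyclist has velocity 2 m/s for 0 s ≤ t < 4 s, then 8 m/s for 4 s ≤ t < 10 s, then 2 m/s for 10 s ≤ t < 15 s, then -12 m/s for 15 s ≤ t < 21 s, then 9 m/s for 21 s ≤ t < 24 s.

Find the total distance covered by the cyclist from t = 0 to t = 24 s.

165 m

Distance (not displacement) is the total path length: add the absolute areas under v-t.
0–4 s: |2| × 4 = 8 m
4–10 s: |8| × 6 = 48 m
10–15 s: |2| × 5 = 10 m
15–21 s: |-12| × 6 = 72 m
21–24 s: |9| × 3 = 27 m
Total distance = 165 m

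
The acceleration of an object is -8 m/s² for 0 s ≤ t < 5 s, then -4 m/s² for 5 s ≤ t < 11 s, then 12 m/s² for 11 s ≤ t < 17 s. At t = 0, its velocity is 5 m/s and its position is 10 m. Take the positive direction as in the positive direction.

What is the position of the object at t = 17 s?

-485 m

On each constant-a segment, Δv = aΔt and Δx = v₀Δt + ½aΔt²; chain segment to segment.
0–5 s: v starts 5 m/s; Δx = 5·5 + ½·-8·5² = -75 m; v ends -35 m/s.
5–11 s: v starts -35 m/s; Δx = -35·6 + ½·-4·6² = -282 m; v ends -59 m/s.
11–17 s: v starts -59 m/s; Δx = -59·6 + ½·12·6² = -138 m; v ends 13 m/s.
x(17) = 10 + Σ Δx = -485 m.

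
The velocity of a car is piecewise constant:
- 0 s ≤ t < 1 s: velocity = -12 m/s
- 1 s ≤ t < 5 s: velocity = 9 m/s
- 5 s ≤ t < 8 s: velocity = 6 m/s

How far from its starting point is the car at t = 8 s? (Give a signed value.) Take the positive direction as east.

42 m

Displacement is the signed area under the v-t curve.
0–1 s: -12 × 1 = -12 m
1–5 s: 9 × 4 = 36 m
5–8 s: 6 × 3 = 18 m
Net displacement = 42 m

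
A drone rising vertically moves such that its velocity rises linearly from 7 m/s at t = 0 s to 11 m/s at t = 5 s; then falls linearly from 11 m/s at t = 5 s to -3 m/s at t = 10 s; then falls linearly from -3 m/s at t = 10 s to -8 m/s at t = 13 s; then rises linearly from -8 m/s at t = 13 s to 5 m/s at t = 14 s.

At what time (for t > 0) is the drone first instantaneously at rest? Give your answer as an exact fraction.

t = 125/14 s

v changes sign on 5–10 s (from 11 to -3); the graph is linear there, so v = 0 at t = 5 + (-11)·(10 − 5)/(-3 − 11) = 125/14 s.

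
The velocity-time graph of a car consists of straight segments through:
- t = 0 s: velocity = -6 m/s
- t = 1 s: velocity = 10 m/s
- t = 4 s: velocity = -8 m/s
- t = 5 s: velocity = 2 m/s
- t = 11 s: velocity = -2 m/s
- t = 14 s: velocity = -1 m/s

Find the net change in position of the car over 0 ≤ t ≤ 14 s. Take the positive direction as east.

Net displacement equals the area under the velocity-time graph (areas below the axis count negative).
0–1 s: ½(-6 + 10)(1) = 2 m
1–4 s: ½(10 + -8)(3) = 3 m
4–5 s: ½(-8 + 2)(1) = -3 m
5–11 s: ½(2 + -2)(6) = 0 m
11–14 s: ½(-2 + -1)(3) = -4.5 m
Net displacement = -2.5 m

-2.5 m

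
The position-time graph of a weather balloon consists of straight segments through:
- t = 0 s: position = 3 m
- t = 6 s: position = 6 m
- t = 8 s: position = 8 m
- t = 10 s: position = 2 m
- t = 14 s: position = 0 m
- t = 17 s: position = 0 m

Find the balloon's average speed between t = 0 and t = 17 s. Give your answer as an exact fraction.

Average speed = (total path length)/(elapsed time); on a piecewise-linear x-t graph the path length is Σ|Δx|.
0–6 s: |Δx| = |6 − 3| = 3 m
6–8 s: |Δx| = |8 − 6| = 2 m
8–10 s: |Δx| = |2 − 8| = 6 m
10–14 s: |Δx| = |0 − 2| = 2 m
14–17 s: |Δx| = |0 − 0| = 0 m
Total path = 13 m; average speed = 13/17 = 13/17 m/s.

13/17 m/s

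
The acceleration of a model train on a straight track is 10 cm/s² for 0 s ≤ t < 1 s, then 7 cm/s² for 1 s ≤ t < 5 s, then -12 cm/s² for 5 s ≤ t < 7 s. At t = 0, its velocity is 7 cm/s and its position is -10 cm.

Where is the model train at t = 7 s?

On each constant-a segment, Δv = aΔt and Δx = v₀Δt + ½aΔt²; chain segment to segment.
0–1 s: v starts 7 cm/s; Δx = 7·1 + ½·10·1² = 12 cm; v ends 17 cm/s.
1–5 s: v starts 17 cm/s; Δx = 17·4 + ½·7·4² = 124 cm; v ends 45 cm/s.
5–7 s: v starts 45 cm/s; Δx = 45·2 + ½·-12·2² = 66 cm; v ends 21 cm/s.
x(7) = -10 + Σ Δx = 192 cm.

192 cm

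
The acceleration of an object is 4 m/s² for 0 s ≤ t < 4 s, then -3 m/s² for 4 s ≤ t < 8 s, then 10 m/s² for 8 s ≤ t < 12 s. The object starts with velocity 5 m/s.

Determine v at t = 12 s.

49 m/s

Δv equals the area under the a-t graph; then v = v₀ + Δv.
0–4 s: 4 × 4 = 16 m/s
4–8 s: -3 × 4 = -12 m/s
8–12 s: 10 × 4 = 40 m/s
Δv = 44 m/s, so v(12) = 5 + (44) = 49 m/s.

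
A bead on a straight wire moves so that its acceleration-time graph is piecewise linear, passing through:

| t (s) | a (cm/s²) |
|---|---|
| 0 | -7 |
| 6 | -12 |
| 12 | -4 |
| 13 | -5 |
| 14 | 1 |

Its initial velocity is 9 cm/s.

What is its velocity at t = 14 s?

Δv equals the area under the a-t graph; then v = v₀ + Δv.
0–6 s: ½(-7 + -12)(6) = -57 cm/s
6–12 s: ½(-12 + -4)(6) = -48 cm/s
12–13 s: ½(-4 + -5)(1) = -4.5 cm/s
13–14 s: ½(-5 + 1)(1) = -2 cm/s
Δv = -111.5 cm/s, so v(14) = 9 + (-111.5) = -102.5 cm/s.

-102.5 cm/s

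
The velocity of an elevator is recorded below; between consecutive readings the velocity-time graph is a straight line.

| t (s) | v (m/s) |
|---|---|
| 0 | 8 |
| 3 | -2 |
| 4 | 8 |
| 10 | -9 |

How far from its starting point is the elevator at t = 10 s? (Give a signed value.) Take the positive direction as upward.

Displacement is the signed area under the v-t curve.
0–3 s: ½(8 + -2)(3) = 9 m
3–4 s: ½(-2 + 8)(1) = 3 m
4–10 s: ½(8 + -9)(6) = -3 m
Net displacement = 9 m

9 m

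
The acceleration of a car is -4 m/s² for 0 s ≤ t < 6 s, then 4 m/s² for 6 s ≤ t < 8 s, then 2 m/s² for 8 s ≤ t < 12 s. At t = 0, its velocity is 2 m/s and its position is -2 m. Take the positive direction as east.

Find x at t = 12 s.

On each constant-a segment, Δv = aΔt and Δx = v₀Δt + ½aΔt²; chain segment to segment.
0–6 s: v starts 2 m/s; Δx = 2·6 + ½·-4·6² = -60 m; v ends -22 m/s.
6–8 s: v starts -22 m/s; Δx = -22·2 + ½·4·2² = -36 m; v ends -14 m/s.
8–12 s: v starts -14 m/s; Δx = -14·4 + ½·2·4² = -40 m; v ends -6 m/s.
x(12) = -2 + Σ Δx = -138 m.

-138 m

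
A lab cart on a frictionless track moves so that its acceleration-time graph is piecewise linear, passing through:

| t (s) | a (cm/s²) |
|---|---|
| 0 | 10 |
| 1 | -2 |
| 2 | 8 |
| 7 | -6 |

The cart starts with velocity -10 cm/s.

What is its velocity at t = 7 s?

2 cm/s

Δv equals the area under the a-t graph; then v = v₀ + Δv.
0–1 s: ½(10 + -2)(1) = 4 cm/s
1–2 s: ½(-2 + 8)(1) = 3 cm/s
2–7 s: ½(8 + -6)(5) = 5 cm/s
Δv = 12 cm/s, so v(7) = -10 + (12) = 2 cm/s.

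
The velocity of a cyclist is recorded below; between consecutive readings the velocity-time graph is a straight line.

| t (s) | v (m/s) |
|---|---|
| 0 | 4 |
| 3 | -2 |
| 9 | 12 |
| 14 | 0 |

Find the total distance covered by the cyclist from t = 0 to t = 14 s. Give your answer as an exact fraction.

467/7 m

Distance (not displacement) is the total path length: add the absolute areas under v-t.
0–3 s: v = 0 at t = 2 s; triangle areas 4 + 1 = 5 m
3–9 s: v = 0 at t = 27/7 s; triangle areas 6/7 + 216/7 = 222/7 m
9–14 s: |½(12 + 0)(5)| = 30 m
Total distance = 467/7 m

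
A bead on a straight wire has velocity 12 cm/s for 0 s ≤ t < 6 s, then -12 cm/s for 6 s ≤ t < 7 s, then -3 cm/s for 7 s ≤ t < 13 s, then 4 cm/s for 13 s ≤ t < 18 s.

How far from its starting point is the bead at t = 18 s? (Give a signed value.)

Displacement is the signed area under the v-t curve.
0–6 s: 12 × 6 = 72 cm
6–7 s: -12 × 1 = -12 cm
7–13 s: -3 × 6 = -18 cm
13–18 s: 4 × 5 = 20 cm
Net displacement = 62 cm

62 cm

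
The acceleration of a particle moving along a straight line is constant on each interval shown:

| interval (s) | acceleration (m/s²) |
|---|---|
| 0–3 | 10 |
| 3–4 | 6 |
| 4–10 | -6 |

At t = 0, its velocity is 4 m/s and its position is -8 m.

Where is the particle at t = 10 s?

On each constant-a segment, Δv = aΔt and Δx = v₀Δt + ½aΔt²; chain segment to segment.
0–3 s: v starts 4 m/s; Δx = 4·3 + ½·10·3² = 57 m; v ends 34 m/s.
3–4 s: v starts 34 m/s; Δx = 34·1 + ½·6·1² = 37 m; v ends 40 m/s.
4–10 s: v starts 40 m/s; Δx = 40·6 + ½·-6·6² = 132 m; v ends 4 m/s.
x(10) = -8 + Σ Δx = 218 m.

218 m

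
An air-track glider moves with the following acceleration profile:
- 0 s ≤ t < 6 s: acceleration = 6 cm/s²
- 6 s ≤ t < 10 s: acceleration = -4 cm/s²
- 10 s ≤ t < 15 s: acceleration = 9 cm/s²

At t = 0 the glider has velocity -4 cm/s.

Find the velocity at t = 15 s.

Δv equals the area under the a-t graph; then v = v₀ + Δv.
0–6 s: 6 × 6 = 36 cm/s
6–10 s: -4 × 4 = -16 cm/s
10–15 s: 9 × 5 = 45 cm/s
Δv = 65 cm/s, so v(15) = -4 + (65) = 61 cm/s.

61 cm/s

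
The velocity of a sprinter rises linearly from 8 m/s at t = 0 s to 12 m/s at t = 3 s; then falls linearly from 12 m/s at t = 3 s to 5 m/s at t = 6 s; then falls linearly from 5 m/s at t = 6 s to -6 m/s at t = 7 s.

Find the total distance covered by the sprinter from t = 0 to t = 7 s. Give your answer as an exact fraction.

Distance (not displacement) is the total path length: add the absolute areas under v-t.
0–3 s: |½(8 + 12)(3)| = 30 m
3–6 s: |½(12 + 5)(3)| = 25.5 m
6–7 s: v = 0 at t = 71/11 s; triangle areas 25/22 + 18/11 = 61/22 m
Total distance = 641/11 m

641/11 m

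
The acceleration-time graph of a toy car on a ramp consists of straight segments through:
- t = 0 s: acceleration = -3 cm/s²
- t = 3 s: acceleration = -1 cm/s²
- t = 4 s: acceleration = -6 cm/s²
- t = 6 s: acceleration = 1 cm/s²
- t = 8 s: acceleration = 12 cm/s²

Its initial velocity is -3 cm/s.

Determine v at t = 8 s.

-4.5 cm/s

Δv equals the area under the a-t graph; then v = v₀ + Δv.
0–3 s: ½(-3 + -1)(3) = -6 cm/s
3–4 s: ½(-1 + -6)(1) = -3.5 cm/s
4–6 s: ½(-6 + 1)(2) = -5 cm/s
6–8 s: ½(1 + 12)(2) = 13 cm/s
Δv = -1.5 cm/s, so v(8) = -3 + (-1.5) = -4.5 cm/s.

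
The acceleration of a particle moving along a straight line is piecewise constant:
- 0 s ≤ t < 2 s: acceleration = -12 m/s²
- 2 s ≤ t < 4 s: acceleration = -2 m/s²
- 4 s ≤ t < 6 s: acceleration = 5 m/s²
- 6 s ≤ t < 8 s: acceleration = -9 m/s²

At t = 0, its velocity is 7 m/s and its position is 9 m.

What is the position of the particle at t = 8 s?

-111 m

On each constant-a segment, Δv = aΔt and Δx = v₀Δt + ½aΔt²; chain segment to segment.
0–2 s: v starts 7 m/s; Δx = 7·2 + ½·-12·2² = -10 m; v ends -17 m/s.
2–4 s: v starts -17 m/s; Δx = -17·2 + ½·-2·2² = -38 m; v ends -21 m/s.
4–6 s: v starts -21 m/s; Δx = -21·2 + ½·5·2² = -32 m; v ends -11 m/s.
6–8 s: v starts -11 m/s; Δx = -11·2 + ½·-9·2² = -40 m; v ends -29 m/s.
x(8) = 9 + Σ Δx = -111 m.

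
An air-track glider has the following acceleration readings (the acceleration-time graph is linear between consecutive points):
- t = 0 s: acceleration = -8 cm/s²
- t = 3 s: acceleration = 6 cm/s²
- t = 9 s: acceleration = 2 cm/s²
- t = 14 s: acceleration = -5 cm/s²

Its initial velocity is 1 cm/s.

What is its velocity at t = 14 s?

14.5 cm/s

Δv equals the area under the a-t graph; then v = v₀ + Δv.
0–3 s: ½(-8 + 6)(3) = -3 cm/s
3–9 s: ½(6 + 2)(6) = 24 cm/s
9–14 s: ½(2 + -5)(5) = -7.5 cm/s
Δv = 13.5 cm/s, so v(14) = 1 + (13.5) = 14.5 cm/s.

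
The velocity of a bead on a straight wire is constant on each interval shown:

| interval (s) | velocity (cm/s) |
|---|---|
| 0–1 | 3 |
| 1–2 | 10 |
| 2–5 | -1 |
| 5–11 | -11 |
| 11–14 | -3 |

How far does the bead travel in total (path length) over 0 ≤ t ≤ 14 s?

Total distance travelled is ∫|v| dt — sum the magnitudes of each area piece.
0–1 s: |3| × 1 = 3 cm
1–2 s: |10| × 1 = 10 cm
2–5 s: |-1| × 3 = 3 cm
5–11 s: |-11| × 6 = 66 cm
11–14 s: |-3| × 3 = 9 cm
Total distance = 91 cm

91 cm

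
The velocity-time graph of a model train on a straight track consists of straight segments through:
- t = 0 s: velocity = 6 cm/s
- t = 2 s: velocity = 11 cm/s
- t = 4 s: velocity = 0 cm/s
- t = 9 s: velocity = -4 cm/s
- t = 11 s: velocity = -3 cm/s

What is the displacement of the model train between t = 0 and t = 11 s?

11 cm

Displacement is the signed area under the v-t curve.
0–2 s: ½(6 + 11)(2) = 17 cm
2–4 s: ½(11 + 0)(2) = 11 cm
4–9 s: ½(0 + -4)(5) = -10 cm
9–11 s: ½(-4 + -3)(2) = -7 cm
Net displacement = 11 cm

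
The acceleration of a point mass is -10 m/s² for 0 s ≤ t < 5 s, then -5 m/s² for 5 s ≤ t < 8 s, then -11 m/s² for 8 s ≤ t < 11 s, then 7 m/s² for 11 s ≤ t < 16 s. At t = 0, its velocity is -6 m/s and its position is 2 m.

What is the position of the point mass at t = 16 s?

-1038.5 m

On each constant-a segment, Δv = aΔt and Δx = v₀Δt + ½aΔt²; chain segment to segment.
0–5 s: v starts -6 m/s; Δx = -6·5 + ½·-10·5² = -155 m; v ends -56 m/s.
5–8 s: v starts -56 m/s; Δx = -56·3 + ½·-5·3² = -190.5 m; v ends -71 m/s.
8–11 s: v starts -71 m/s; Δx = -71·3 + ½·-11·3² = -262.5 m; v ends -104 m/s.
11–16 s: v starts -104 m/s; Δx = -104·5 + ½·7·5² = -432.5 m; v ends -69 m/s.
x(16) = 2 + Σ Δx = -1038.5 m.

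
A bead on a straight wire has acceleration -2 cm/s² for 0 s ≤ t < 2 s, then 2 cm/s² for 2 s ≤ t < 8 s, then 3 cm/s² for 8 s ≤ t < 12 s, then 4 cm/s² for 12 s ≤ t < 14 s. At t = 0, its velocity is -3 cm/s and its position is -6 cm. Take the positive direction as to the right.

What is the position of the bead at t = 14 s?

On each constant-a segment, Δv = aΔt and Δx = v₀Δt + ½aΔt²; chain segment to segment.
0–2 s: v starts -3 cm/s; Δx = -3·2 + ½·-2·2² = -10 cm; v ends -7 cm/s.
2–8 s: v starts -7 cm/s; Δx = -7·6 + ½·2·6² = -6 cm; v ends 5 cm/s.
8–12 s: v starts 5 cm/s; Δx = 5·4 + ½·3·4² = 44 cm; v ends 17 cm/s.
12–14 s: v starts 17 cm/s; Δx = 17·2 + ½·4·2² = 42 cm; v ends 25 cm/s.
x(14) = -6 + Σ Δx = 64 cm.

64 cm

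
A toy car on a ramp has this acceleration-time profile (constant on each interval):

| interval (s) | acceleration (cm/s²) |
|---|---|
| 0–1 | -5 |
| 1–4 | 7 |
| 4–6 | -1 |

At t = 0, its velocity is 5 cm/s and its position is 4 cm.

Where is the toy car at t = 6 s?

On each constant-a segment, Δv = aΔt and Δx = v₀Δt + ½aΔt²; chain segment to segment.
0–1 s: v starts 5 cm/s; Δx = 5·1 + ½·-5·1² = 2.5 cm; v ends 0 cm/s.
1–4 s: v starts 0 cm/s; Δx = 0·3 + ½·7·3² = 31.5 cm; v ends 21 cm/s.
4–6 s: v starts 21 cm/s; Δx = 21·2 + ½·-1·2² = 40 cm; v ends 19 cm/s.
x(6) = 4 + Σ Δx = 78 cm.

78 cm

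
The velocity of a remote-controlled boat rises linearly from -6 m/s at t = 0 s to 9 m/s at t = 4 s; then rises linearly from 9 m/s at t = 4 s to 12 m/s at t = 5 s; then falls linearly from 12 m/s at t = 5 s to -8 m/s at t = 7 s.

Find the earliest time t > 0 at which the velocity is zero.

v changes sign on 0–4 s (from -6 to 9); the graph is linear there, so v = 0 at t = 0 + (6)·(4 − 0)/(9 − -6) = 1.6 s.

t = 1.6 s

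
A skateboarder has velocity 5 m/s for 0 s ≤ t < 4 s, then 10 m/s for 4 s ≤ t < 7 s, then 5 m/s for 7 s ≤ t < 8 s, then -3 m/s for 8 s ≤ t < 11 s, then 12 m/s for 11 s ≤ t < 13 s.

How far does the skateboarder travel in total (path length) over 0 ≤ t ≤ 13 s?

Distance (not displacement) is the total path length: add the absolute areas under v-t.
0–4 s: |5| × 4 = 20 m
4–7 s: |10| × 3 = 30 m
7–8 s: |5| × 1 = 5 m
8–11 s: |-3| × 3 = 9 m
11–13 s: |12| × 2 = 24 m
Total distance = 88 m

88 m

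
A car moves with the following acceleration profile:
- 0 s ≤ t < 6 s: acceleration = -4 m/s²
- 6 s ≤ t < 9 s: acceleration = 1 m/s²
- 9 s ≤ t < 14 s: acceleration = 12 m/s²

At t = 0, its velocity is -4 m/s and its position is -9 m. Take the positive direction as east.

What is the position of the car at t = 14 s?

On each constant-a segment, Δv = aΔt and Δx = v₀Δt + ½aΔt²; chain segment to segment.
0–6 s: v starts -4 m/s; Δx = -4·6 + ½·-4·6² = -96 m; v ends -28 m/s.
6–9 s: v starts -28 m/s; Δx = -28·3 + ½·1·3² = -79.5 m; v ends -25 m/s.
9–14 s: v starts -25 m/s; Δx = -25·5 + ½·12·5² = 25 m; v ends 35 m/s.
x(14) = -9 + Σ Δx = -159.5 m.

-159.5 m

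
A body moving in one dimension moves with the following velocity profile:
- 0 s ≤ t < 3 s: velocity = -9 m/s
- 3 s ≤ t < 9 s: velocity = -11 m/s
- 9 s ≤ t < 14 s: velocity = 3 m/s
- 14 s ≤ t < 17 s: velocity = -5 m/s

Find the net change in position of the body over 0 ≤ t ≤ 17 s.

-93 m

Displacement is the signed area under the v-t curve.
0–3 s: -9 × 3 = -27 m
3–9 s: -11 × 6 = -66 m
9–14 s: 3 × 5 = 15 m
14–17 s: -5 × 3 = -15 m
Net displacement = -93 m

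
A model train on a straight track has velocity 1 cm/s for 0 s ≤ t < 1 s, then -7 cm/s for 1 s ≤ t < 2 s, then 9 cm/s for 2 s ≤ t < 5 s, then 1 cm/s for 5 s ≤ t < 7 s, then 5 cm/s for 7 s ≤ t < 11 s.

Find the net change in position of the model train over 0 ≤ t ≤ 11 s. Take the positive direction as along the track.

43 cm

Net displacement equals the area under the velocity-time graph (areas below the axis count negative).
0–1 s: 1 × 1 = 1 cm
1–2 s: -7 × 1 = -7 cm
2–5 s: 9 × 3 = 27 cm
5–7 s: 1 × 2 = 2 cm
7–11 s: 5 × 4 = 20 cm
Net displacement = 43 cm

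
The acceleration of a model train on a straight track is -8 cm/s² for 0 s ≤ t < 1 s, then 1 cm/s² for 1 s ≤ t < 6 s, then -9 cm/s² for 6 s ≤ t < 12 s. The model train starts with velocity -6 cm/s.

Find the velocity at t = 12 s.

Δv equals the area under the a-t graph; then v = v₀ + Δv.
0–1 s: -8 × 1 = -8 cm/s
1–6 s: 1 × 5 = 5 cm/s
6–12 s: -9 × 6 = -54 cm/s
Δv = -57 cm/s, so v(12) = -6 + (-57) = -63 cm/s.

-63 cm/s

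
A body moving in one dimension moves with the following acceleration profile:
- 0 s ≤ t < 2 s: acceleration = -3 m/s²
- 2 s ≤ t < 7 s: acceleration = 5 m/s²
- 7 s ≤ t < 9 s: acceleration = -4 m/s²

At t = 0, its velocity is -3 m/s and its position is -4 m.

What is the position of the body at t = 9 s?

On each constant-a segment, Δv = aΔt and Δx = v₀Δt + ½aΔt²; chain segment to segment.
0–2 s: v starts -3 m/s; Δx = -3·2 + ½·-3·2² = -12 m; v ends -9 m/s.
2–7 s: v starts -9 m/s; Δx = -9·5 + ½·5·5² = 17.5 m; v ends 16 m/s.
7–9 s: v starts 16 m/s; Δx = 16·2 + ½·-4·2² = 24 m; v ends 8 m/s.
x(9) = -4 + Σ Δx = 25.5 m.

25.5 m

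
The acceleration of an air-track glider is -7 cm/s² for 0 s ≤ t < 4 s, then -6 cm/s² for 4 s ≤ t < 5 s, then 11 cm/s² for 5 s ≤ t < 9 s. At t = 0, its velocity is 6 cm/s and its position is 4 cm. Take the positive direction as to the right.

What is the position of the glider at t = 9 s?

-77 cm

On each constant-a segment, Δv = aΔt and Δx = v₀Δt + ½aΔt²; chain segment to segment.
0–4 s: v starts 6 cm/s; Δx = 6·4 + ½·-7·4² = -32 cm; v ends -22 cm/s.
4–5 s: v starts -22 cm/s; Δx = -22·1 + ½·-6·1² = -25 cm; v ends -28 cm/s.
5–9 s: v starts -28 cm/s; Δx = -28·4 + ½·11·4² = -24 cm; v ends 16 cm/s.
x(9) = 4 + Σ Δx = -77 cm.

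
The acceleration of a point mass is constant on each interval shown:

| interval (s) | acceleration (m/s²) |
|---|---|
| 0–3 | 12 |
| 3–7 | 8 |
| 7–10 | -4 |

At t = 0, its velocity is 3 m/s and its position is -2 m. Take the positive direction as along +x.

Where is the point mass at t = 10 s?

476 m

On each constant-a segment, Δv = aΔt and Δx = v₀Δt + ½aΔt²; chain segment to segment.
0–3 s: v starts 3 m/s; Δx = 3·3 + ½·12·3² = 63 m; v ends 39 m/s.
3–7 s: v starts 39 m/s; Δx = 39·4 + ½·8·4² = 220 m; v ends 71 m/s.
7–10 s: v starts 71 m/s; Δx = 71·3 + ½·-4·3² = 195 m; v ends 59 m/s.
x(10) = -2 + Σ Δx = 476 m.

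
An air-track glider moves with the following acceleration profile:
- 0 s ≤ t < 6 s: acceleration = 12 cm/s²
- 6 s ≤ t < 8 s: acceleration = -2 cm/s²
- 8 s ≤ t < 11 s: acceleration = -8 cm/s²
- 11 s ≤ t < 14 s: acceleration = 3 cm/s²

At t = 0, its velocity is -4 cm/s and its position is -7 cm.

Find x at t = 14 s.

606.5 cm

On each constant-a segment, Δv = aΔt and Δx = v₀Δt + ½aΔt²; chain segment to segment.
0–6 s: v starts -4 cm/s; Δx = -4·6 + ½·12·6² = 192 cm; v ends 68 cm/s.
6–8 s: v starts 68 cm/s; Δx = 68·2 + ½·-2·2² = 132 cm; v ends 64 cm/s.
8–11 s: v starts 64 cm/s; Δx = 64·3 + ½·-8·3² = 156 cm; v ends 40 cm/s.
11–14 s: v starts 40 cm/s; Δx = 40·3 + ½·3·3² = 133.5 cm; v ends 49 cm/s.
x(14) = -7 + Σ Δx = 606.5 cm.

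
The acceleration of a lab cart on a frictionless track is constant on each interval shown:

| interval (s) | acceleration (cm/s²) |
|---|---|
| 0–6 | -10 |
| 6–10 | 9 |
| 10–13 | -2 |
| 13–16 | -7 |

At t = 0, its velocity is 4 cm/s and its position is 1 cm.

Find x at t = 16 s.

On each constant-a segment, Δv = aΔt and Δx = v₀Δt + ½aΔt²; chain segment to segment.
0–6 s: v starts 4 cm/s; Δx = 4·6 + ½·-10·6² = -156 cm; v ends -56 cm/s.
6–10 s: v starts -56 cm/s; Δx = -56·4 + ½·9·4² = -152 cm; v ends -20 cm/s.
10–13 s: v starts -20 cm/s; Δx = -20·3 + ½·-2·3² = -69 cm; v ends -26 cm/s.
13–16 s: v starts -26 cm/s; Δx = -26·3 + ½·-7·3² = -109.5 cm; v ends -47 cm/s.
x(16) = 1 + Σ Δx = -485.5 cm.

-485.5 cm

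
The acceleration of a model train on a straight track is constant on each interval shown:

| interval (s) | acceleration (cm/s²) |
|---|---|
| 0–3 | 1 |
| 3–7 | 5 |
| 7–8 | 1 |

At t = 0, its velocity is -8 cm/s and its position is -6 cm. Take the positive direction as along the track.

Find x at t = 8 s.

On each constant-a segment, Δv = aΔt and Δx = v₀Δt + ½aΔt²; chain segment to segment.
0–3 s: v starts -8 cm/s; Δx = -8·3 + ½·1·3² = -19.5 cm; v ends -5 cm/s.
3–7 s: v starts -5 cm/s; Δx = -5·4 + ½·5·4² = 20 cm; v ends 15 cm/s.
7–8 s: v starts 15 cm/s; Δx = 15·1 + ½·1·1² = 15.5 cm; v ends 16 cm/s.
x(8) = -6 + Σ Δx = 10 cm.

10 cm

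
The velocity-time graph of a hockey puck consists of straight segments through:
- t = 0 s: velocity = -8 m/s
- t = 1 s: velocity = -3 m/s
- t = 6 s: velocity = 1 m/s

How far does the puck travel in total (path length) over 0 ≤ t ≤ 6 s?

11.75 m

Total distance travelled is ∫|v| dt — sum the magnitudes of each area piece.
0–1 s: |½(-8 + -3)(1)| = 5.5 m
1–6 s: v = 0 at t = 4.75 s; triangle areas 5.625 + 0.625 = 6.25 m
Total distance = 11.75 m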